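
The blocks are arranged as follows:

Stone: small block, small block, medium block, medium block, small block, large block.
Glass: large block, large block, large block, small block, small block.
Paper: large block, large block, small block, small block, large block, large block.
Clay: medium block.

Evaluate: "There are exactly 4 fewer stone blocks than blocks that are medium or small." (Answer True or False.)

True

|stone blocks| = 6.
|blocks that are medium or small| = 10.
The claim requires 10 − 6 (= 4) to equal 4, which holds.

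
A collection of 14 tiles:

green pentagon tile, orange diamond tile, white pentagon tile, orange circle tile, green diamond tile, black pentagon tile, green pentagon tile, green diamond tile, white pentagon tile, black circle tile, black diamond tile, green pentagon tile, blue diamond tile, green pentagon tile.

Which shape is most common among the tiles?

pentagon

Counts by shape: pentagon 7, diamond 5, circle 2.
The maximum is 7, held uniquely by pentagon.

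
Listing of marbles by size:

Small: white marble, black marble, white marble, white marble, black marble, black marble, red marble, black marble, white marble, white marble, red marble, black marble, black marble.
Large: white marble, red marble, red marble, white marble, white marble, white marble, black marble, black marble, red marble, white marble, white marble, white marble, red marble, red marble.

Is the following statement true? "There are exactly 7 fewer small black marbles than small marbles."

True

There are 6 small black marbles.
There are 13 small marbles.
The claim requires 13 − 6 (= 7) to equal 7, which holds.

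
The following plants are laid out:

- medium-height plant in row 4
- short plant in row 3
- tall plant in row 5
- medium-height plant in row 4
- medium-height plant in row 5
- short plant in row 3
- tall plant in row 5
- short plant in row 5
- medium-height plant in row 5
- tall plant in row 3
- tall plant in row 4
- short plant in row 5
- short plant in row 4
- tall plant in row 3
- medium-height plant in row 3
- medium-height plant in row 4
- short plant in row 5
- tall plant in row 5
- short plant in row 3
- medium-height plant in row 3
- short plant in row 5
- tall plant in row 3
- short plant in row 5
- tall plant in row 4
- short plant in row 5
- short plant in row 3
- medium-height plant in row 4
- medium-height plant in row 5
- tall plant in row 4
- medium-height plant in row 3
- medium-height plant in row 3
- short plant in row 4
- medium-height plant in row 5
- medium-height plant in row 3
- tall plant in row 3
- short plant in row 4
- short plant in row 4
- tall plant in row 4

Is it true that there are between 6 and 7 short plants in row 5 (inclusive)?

short plants in row 5: 6.
The claim requires 6 ≤ 6 ≤ 7, which holds.

True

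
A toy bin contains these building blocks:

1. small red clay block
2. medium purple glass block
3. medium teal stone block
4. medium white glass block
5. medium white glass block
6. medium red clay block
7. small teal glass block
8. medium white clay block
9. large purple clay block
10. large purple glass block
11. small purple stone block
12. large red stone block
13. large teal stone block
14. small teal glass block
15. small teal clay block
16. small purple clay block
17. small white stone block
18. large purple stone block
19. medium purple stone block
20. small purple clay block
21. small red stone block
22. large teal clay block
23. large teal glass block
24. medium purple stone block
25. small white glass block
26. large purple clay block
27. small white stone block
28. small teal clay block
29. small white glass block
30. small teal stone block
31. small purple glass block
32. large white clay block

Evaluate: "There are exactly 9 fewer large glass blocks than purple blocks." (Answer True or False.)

True

|large glass blocks| = 2.
|purple blocks| = 11.
The claim requires 11 − 2 (= 9) to equal 9, which holds.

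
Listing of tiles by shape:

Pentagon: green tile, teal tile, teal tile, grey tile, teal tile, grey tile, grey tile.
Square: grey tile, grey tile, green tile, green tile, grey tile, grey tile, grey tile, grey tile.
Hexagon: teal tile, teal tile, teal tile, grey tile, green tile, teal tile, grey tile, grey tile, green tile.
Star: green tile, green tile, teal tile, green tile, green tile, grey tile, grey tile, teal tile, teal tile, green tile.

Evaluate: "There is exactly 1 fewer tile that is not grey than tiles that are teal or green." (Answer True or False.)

False

tiles that are not grey: 20.
tiles that are teal or green: 20.
The claim requires 20 − 20 (= 0) to equal 1, which does not hold.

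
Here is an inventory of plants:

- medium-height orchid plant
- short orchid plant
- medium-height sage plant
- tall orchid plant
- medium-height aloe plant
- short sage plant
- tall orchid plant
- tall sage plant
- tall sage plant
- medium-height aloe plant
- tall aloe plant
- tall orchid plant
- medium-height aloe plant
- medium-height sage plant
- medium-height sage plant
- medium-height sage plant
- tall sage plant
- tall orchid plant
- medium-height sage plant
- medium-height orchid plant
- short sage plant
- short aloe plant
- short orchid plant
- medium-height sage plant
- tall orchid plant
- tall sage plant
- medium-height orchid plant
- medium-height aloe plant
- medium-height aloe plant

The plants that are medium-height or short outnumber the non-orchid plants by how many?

plants that are medium-height or short: 19.
non-orchid plants: 19.
19 − 19 = 0.

0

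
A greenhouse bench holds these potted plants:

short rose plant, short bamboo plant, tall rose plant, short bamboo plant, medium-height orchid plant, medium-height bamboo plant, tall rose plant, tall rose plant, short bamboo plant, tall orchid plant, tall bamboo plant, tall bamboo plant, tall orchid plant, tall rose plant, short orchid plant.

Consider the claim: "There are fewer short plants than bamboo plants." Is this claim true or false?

short plants: 5.
bamboo plants: 6.
The claim requires 5 < 6, which holds.

True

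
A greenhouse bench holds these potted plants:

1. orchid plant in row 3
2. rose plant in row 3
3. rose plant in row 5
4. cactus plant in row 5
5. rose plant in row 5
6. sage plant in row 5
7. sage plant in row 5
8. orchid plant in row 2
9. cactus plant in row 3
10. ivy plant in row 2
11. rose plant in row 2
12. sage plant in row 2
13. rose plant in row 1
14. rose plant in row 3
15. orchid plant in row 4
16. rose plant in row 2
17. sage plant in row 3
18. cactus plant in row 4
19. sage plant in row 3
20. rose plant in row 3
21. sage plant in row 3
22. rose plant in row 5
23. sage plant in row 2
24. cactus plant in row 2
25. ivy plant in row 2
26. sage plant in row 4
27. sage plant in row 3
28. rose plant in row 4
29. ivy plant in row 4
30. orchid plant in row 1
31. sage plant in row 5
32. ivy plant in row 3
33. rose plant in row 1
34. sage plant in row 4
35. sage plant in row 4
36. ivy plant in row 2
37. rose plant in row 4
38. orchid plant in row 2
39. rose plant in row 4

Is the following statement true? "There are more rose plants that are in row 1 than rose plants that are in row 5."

There are 2 rose plants in row 1.
There are 3 rose plants in row 5.
The claim requires 2 > 3, which does not hold.

False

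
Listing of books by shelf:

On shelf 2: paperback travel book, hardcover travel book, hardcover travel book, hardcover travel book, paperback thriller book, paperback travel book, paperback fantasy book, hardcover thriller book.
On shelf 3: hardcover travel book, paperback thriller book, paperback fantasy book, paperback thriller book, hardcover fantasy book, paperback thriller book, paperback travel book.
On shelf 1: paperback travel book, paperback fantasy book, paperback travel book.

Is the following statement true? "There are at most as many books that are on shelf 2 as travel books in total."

True

books on shelf 2: 8.
travel books: 9.
The claim requires 8 ≤ 9, which holds.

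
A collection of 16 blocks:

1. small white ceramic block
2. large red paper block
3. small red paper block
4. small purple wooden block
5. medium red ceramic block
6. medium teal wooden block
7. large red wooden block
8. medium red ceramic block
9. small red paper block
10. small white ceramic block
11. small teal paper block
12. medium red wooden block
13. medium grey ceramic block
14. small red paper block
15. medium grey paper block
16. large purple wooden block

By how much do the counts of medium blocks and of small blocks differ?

medium blocks: 6. small blocks: 7.
|6 − 7| = 7 − 6 = 1.

1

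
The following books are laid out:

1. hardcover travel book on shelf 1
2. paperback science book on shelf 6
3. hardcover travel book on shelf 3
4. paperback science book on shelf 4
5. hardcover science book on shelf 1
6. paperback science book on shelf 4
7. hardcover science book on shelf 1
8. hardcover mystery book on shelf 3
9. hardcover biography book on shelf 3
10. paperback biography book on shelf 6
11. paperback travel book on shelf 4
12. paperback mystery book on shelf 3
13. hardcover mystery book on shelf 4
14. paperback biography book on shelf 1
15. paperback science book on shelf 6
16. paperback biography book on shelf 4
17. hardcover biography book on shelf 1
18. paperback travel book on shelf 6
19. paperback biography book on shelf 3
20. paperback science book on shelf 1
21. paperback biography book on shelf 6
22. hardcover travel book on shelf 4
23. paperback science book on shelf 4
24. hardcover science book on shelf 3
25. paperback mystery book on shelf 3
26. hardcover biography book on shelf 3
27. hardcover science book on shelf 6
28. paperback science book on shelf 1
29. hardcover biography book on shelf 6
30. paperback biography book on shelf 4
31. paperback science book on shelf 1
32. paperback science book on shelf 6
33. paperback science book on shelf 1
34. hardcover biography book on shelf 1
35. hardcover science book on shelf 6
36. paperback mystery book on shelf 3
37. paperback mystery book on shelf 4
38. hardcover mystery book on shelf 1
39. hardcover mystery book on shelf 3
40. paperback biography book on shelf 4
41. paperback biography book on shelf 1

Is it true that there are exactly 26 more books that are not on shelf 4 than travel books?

There are 31 books that are not on shelf 4.
There are 5 travel books.
The claim requires 31 − 5 (= 26) to equal 26, which holds.

True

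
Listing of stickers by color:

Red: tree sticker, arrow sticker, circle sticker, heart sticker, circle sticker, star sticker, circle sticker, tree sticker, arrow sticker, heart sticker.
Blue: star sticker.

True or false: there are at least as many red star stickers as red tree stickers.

False

There is 1 red star sticker.
There are 2 red tree stickers.
The claim requires 1 ≥ 2, which does not hold.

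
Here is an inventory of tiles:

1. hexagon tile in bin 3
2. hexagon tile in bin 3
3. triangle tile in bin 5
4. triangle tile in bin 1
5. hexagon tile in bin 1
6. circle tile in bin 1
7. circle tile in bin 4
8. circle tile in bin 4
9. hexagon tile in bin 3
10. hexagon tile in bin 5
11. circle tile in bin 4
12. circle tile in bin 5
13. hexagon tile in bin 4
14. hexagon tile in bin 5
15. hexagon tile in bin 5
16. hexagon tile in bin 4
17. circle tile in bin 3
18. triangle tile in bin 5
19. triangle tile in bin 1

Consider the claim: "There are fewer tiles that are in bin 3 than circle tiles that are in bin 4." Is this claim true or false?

|tiles in bin 3| = 4.
|circle tiles in bin 4| = 3.
The claim requires 4 < 3, which does not hold.

False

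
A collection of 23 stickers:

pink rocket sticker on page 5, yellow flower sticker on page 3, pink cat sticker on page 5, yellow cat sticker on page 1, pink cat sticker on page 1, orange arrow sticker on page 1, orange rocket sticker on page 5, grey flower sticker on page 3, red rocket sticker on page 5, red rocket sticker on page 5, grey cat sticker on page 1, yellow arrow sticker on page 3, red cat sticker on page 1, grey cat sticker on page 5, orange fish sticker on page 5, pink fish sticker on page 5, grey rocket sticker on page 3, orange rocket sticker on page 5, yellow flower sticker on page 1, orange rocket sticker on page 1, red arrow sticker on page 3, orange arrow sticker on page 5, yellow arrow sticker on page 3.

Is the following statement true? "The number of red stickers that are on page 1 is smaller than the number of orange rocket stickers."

True

There is 1 red sticker on page 1.
There are 3 orange rocket stickers.
The claim requires 1 < 3, which holds.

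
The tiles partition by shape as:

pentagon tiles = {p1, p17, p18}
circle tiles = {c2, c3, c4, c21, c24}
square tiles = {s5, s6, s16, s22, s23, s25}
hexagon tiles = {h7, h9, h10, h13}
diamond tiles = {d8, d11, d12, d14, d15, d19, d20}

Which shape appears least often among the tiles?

pentagon

Counts by shape: diamond 7, square 6, circle 5, hexagon 4, pentagon 3.
The minimum is 3, held uniquely by pentagon.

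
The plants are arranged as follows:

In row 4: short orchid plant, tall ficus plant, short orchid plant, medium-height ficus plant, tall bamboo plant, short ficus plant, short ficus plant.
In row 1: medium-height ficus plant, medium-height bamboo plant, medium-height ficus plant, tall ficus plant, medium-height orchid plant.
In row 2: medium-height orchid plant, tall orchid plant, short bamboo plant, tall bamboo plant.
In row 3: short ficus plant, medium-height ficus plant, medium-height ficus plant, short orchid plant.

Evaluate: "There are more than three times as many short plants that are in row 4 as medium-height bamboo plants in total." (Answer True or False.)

There are 4 short plants in row 4.
There is 1 medium-height bamboo plant.
The claim requires 4 > 3 × 1 = 3, which holds.

True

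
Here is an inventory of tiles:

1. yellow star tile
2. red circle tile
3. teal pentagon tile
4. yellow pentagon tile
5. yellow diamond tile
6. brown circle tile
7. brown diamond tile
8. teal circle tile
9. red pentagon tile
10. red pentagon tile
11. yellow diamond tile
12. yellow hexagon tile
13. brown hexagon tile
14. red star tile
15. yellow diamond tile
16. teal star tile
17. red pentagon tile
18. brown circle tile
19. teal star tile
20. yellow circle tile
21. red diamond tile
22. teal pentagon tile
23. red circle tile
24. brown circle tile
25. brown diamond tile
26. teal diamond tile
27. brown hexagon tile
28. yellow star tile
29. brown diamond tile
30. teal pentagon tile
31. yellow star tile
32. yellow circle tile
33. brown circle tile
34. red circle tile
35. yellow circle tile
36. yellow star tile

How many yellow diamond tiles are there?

3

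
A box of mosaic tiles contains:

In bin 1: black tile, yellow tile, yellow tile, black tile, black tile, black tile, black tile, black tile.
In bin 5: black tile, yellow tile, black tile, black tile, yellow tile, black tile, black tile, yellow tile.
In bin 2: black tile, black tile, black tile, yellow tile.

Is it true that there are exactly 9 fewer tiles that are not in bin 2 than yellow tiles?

|tiles that are not in bin 2| = 16.
|yellow tiles| = 6.
The claim requires 6 − 16 (= -10) to equal 9, which does not hold.

False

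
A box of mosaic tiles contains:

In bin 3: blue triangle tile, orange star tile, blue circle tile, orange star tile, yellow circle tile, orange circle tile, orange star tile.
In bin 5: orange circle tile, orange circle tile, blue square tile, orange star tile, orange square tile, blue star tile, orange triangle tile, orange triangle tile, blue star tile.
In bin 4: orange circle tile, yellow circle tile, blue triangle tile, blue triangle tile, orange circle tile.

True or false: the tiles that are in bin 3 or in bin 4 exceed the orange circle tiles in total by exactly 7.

|tiles in bin 3 or in bin 4| = 12.
|orange circle tiles| = 5.
The claim requires 12 − 5 (= 7) to equal 7, which holds.

True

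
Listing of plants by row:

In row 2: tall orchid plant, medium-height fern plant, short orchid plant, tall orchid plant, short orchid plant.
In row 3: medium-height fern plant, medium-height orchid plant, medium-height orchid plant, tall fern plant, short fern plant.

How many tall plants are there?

3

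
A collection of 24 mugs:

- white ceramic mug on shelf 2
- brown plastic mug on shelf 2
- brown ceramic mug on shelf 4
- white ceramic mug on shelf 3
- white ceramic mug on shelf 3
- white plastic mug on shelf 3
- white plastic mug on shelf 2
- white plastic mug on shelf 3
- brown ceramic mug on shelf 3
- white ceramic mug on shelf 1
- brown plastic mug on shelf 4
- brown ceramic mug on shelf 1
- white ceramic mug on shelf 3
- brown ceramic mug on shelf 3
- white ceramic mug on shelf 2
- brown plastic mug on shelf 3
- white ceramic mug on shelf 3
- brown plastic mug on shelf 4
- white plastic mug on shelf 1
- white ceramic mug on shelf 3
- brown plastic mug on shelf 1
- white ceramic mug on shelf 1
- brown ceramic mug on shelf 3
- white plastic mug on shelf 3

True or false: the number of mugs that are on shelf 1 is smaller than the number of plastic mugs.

There are 5 mugs on shelf 1.
There are 10 plastic mugs.
The claim requires 5 < 10, which holds.

True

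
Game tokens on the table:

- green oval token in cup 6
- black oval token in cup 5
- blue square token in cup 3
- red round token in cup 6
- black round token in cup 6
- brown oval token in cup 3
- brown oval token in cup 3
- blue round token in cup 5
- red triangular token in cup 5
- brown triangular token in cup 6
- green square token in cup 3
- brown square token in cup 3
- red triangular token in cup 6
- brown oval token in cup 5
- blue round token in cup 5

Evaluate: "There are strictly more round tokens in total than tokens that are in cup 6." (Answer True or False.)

There are 4 round tokens.
There are 5 tokens in cup 6.
The claim requires 4 > 5, which does not hold.

False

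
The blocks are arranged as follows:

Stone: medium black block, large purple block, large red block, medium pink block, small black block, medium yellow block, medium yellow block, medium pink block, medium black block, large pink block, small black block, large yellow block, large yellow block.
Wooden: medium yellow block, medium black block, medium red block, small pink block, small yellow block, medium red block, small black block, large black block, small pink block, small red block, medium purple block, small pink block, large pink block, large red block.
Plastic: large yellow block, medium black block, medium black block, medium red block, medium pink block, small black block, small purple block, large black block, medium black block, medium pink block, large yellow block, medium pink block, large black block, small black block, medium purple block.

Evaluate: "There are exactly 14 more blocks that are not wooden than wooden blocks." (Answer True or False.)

|blocks that are not wooden| = 28.
|wooden blocks| = 14.
The claim requires 28 − 14 (= 14) to equal 14, which holds.

True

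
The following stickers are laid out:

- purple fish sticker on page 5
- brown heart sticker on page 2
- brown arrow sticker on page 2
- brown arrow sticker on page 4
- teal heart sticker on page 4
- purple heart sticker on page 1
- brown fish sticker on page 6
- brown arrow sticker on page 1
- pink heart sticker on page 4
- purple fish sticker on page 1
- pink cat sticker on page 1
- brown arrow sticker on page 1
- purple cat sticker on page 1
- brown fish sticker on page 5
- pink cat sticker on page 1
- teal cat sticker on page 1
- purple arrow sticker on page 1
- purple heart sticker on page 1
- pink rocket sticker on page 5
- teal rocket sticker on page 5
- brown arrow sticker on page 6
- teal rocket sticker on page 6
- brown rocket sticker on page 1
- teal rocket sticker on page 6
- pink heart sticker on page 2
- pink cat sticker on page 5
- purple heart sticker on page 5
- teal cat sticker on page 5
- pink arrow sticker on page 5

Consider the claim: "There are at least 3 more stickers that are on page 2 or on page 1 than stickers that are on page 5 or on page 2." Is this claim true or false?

|stickers on page 2 or on page 1| = 14.
|stickers on page 5 or on page 2| = 11.
The claim requires 14 − 11 = 3 ≥ 3, which holds.

True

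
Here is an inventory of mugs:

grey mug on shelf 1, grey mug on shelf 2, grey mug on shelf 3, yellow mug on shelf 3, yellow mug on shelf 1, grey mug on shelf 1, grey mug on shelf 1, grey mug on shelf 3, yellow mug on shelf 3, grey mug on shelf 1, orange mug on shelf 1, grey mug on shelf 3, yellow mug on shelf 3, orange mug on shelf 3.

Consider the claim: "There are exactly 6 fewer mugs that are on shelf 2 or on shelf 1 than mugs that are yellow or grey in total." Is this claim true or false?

mugs on shelf 2 or on shelf 1: 7.
mugs that are yellow or grey: 12.
The claim requires 12 − 7 (= 5) to equal 6, which does not hold.

False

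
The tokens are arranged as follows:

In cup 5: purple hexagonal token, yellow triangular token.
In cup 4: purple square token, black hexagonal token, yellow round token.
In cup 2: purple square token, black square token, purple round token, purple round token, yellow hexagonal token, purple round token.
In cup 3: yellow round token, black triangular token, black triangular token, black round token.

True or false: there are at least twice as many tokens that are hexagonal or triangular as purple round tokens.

|tokens that are hexagonal or triangular| = 6.
|purple round tokens| = 3.
The claim requires 6 ≥ 2 × 3 = 6, which holds.

True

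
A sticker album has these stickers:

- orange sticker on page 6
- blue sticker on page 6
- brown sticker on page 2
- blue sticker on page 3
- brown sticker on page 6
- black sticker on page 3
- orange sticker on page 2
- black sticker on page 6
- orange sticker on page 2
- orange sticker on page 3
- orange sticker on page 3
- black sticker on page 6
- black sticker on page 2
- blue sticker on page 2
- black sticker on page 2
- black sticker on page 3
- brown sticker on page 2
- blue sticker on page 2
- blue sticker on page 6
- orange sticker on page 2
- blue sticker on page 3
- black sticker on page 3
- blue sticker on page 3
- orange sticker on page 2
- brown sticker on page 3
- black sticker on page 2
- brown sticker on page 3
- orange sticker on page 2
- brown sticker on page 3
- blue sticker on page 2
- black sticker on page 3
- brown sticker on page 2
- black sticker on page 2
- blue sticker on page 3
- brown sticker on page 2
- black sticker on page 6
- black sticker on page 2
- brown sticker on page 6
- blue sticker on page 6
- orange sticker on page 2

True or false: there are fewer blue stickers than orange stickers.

There are 10 blue stickers.
There are 9 orange stickers.
The claim requires 10 < 9, which does not hold.

False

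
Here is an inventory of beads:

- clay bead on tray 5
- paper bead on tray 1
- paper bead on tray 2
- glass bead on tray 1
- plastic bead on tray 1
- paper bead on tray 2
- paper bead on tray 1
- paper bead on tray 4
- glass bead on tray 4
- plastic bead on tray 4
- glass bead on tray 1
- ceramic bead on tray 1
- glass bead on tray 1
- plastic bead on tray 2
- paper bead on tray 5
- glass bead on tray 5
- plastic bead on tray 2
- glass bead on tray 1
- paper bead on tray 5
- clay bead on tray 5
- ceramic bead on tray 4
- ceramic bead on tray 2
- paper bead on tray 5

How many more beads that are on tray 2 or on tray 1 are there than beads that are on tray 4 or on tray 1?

1

beads on tray 2 or on tray 1: 13.
beads on tray 4 or on tray 1: 12.
13 − 12 = 1.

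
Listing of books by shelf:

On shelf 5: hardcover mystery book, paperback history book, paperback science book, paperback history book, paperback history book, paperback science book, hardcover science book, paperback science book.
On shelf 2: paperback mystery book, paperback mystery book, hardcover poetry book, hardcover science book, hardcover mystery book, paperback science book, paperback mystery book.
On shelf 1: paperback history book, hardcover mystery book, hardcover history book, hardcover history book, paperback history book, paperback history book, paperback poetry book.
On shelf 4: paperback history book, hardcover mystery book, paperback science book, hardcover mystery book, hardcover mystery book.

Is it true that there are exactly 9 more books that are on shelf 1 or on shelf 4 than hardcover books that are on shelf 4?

books on shelf 1 or on shelf 4: 12.
hardcover books on shelf 4: 3.
The claim requires 12 − 3 (= 9) to equal 9, which holds.

True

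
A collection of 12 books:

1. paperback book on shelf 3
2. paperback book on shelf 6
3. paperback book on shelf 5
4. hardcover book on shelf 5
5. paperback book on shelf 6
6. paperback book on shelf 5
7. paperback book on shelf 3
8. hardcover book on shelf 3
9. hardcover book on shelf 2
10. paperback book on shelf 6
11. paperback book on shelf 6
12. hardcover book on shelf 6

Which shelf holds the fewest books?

shelf 2

Counts by shelf: shelf 6→5, shelf 3→3, shelf 5→3, shelf 2→1.
The minimum is 1, held uniquely by shelf 2.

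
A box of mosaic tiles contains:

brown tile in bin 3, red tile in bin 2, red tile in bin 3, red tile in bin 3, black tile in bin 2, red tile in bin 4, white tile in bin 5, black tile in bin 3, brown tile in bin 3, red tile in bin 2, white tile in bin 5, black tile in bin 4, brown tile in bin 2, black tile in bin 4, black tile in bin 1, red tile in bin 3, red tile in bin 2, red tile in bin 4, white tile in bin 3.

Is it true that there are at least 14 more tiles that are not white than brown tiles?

False

There are 16 tiles that are not white.
There are 3 brown tiles.
The claim requires 16 − 3 = 13 ≥ 14, which does not hold.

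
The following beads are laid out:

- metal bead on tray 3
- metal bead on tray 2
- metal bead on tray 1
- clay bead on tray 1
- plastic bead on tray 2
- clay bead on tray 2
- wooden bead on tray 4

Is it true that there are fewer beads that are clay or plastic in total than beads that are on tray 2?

|beads that are clay or plastic| = 3.
|beads on tray 2| = 3.
The claim requires 3 < 3, which does not hold.

False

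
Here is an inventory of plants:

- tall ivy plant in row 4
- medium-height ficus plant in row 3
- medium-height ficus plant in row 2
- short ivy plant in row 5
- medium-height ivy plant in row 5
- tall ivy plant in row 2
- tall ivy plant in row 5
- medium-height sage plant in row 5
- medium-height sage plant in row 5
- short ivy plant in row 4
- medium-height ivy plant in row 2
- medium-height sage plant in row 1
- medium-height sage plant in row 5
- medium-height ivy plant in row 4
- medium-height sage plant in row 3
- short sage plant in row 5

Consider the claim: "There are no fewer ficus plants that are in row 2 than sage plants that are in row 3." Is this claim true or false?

ficus plants in row 2: 1.
sage plants in row 3: 1.
The claim requires 1 ≥ 1, which holds.

True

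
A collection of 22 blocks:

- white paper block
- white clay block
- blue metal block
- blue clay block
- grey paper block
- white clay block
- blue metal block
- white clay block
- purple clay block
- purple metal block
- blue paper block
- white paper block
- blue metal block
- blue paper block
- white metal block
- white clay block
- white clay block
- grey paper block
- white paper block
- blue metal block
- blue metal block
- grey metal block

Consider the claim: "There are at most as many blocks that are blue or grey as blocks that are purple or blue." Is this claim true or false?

There are 11 blocks that are blue or grey.
There are 10 blocks that are purple or blue.
The claim requires 11 ≤ 10, which does not hold.

False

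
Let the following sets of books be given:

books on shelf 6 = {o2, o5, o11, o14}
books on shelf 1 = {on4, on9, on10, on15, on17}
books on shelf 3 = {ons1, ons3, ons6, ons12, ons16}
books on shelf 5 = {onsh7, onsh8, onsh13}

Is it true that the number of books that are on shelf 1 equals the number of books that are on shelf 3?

True

books on shelf 1: 5.
books on shelf 3: 5.
The claim requires 5 = 5, which holds.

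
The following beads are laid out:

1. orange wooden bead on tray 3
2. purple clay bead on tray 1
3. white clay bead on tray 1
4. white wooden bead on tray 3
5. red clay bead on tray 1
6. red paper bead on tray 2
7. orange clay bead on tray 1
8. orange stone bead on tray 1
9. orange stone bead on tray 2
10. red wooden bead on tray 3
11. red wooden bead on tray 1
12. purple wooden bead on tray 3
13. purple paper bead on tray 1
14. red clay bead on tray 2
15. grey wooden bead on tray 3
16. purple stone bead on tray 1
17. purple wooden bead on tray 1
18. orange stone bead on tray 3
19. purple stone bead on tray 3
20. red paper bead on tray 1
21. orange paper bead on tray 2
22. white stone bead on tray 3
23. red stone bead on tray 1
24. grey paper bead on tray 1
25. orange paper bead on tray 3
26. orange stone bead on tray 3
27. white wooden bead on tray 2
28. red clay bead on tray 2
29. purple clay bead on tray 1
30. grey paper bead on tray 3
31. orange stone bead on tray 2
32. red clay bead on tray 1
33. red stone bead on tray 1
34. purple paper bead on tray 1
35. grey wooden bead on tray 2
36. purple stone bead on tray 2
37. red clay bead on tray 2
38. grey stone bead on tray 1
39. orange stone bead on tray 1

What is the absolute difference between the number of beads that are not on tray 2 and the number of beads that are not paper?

2

beads that are not on tray 2: 29. beads that are not paper: 31.
|29 − 31| = 31 − 29 = 2.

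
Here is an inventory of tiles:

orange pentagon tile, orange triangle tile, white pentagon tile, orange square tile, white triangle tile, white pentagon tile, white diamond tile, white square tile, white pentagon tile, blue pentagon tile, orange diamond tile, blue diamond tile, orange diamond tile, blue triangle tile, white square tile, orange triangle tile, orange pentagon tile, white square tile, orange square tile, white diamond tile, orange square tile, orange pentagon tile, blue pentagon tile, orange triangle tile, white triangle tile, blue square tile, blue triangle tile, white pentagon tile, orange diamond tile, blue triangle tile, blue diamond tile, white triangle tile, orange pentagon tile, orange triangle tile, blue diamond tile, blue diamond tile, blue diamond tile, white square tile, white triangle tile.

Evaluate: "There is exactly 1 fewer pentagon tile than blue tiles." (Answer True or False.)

|pentagon tiles| = 10.
|blue tiles| = 11.
The claim requires 11 − 10 (= 1) to equal 1, which holds.

True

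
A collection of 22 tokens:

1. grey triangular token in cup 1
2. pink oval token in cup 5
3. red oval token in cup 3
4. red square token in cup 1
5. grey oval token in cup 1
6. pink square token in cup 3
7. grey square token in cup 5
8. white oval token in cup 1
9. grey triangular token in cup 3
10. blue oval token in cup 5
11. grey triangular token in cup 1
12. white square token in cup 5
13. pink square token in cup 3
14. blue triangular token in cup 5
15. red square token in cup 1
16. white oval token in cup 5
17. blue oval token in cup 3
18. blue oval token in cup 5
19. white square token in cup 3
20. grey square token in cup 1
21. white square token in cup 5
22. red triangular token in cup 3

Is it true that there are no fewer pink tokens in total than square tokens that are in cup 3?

True

pink tokens: 3.
square tokens in cup 3: 3.
The claim requires 3 ≥ 3, which holds.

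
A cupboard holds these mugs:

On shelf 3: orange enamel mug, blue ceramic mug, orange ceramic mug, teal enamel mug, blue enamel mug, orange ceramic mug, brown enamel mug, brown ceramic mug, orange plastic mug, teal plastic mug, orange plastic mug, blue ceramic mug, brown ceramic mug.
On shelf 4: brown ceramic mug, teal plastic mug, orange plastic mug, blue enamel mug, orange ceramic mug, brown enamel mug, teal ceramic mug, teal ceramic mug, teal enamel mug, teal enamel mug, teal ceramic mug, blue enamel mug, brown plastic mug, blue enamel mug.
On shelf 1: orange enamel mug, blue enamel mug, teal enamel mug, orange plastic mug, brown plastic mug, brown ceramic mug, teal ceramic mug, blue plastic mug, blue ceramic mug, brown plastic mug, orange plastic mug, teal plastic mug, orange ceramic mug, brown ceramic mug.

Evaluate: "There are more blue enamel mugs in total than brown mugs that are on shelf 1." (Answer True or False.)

True

blue enamel mugs: 5.
brown mugs on shelf 1: 4.
The claim requires 5 > 4, which holds.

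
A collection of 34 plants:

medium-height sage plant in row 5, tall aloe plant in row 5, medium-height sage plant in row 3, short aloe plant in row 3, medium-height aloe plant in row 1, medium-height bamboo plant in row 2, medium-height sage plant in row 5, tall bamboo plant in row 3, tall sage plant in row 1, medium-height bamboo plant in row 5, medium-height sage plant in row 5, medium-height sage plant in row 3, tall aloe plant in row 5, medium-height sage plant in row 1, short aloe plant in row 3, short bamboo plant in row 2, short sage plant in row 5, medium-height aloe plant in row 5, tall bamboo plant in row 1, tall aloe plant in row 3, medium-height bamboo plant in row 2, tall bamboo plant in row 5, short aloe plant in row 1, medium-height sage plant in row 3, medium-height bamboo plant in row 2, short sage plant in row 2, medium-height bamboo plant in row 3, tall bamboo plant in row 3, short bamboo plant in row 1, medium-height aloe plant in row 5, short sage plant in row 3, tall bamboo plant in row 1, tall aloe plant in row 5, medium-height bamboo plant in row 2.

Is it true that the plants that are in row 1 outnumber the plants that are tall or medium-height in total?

False

There are 7 plants in row 1.
There are 26 plants that are tall or medium-height.
The claim requires 7 > 26, which does not hold.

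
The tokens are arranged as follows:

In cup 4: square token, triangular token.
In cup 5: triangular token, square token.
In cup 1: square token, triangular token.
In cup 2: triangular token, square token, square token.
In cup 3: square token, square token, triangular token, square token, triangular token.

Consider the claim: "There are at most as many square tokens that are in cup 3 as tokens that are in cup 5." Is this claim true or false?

square tokens in cup 3: 3.
tokens in cup 5: 2.
The claim requires 3 ≤ 2, which does not hold.

False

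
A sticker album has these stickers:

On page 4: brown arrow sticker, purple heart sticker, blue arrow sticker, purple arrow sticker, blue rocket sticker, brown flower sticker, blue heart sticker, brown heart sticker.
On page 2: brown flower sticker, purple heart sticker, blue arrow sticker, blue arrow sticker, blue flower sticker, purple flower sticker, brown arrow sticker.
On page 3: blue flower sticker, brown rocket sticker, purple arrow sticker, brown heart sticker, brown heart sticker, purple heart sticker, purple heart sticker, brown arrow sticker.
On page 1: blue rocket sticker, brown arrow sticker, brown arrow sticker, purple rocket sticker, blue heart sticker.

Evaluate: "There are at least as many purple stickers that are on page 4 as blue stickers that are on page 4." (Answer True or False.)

There are 2 purple stickers on page 4.
There are 3 blue stickers on page 4.
The claim requires 2 ≥ 3, which does not hold.

False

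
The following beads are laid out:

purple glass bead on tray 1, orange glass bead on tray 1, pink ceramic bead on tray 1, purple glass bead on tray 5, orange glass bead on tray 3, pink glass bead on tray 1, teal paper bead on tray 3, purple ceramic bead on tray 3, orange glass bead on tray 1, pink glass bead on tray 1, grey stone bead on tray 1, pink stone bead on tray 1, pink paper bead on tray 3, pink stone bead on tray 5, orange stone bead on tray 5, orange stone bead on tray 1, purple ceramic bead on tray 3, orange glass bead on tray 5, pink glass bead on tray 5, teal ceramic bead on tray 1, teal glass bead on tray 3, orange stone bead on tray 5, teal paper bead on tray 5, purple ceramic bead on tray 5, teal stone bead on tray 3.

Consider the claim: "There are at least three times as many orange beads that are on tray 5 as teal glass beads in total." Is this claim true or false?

True

orange beads on tray 5: 3.
teal glass beads: 1.
The claim requires 3 ≥ 3 × 1 = 3, which holds.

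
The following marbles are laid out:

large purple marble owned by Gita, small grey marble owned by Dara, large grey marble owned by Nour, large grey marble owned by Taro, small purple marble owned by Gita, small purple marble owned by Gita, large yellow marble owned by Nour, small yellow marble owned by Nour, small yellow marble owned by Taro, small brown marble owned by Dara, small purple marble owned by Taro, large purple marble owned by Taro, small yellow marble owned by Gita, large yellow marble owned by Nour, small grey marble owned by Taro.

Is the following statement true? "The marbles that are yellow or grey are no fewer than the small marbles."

True

There are 9 marbles that are yellow or grey.
There are 9 small marbles.
The claim requires 9 ≥ 9, which holds.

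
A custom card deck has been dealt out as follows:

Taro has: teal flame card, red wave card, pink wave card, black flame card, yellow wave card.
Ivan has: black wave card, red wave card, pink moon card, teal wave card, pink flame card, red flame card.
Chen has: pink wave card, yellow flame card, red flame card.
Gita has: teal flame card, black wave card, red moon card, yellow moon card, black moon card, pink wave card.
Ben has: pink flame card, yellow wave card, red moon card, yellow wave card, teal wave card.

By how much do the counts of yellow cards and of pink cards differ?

1

yellow cards: 5. pink cards: 6.
|5 − 6| = 6 − 5 = 1.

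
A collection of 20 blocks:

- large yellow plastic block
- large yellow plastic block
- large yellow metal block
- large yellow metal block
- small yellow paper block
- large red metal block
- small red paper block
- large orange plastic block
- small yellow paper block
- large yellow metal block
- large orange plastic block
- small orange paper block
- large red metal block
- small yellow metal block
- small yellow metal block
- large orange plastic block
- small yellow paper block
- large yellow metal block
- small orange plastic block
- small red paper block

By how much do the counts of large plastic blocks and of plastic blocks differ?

1

large plastic blocks: 5. plastic blocks: 6.
|5 − 6| = 6 − 5 = 1.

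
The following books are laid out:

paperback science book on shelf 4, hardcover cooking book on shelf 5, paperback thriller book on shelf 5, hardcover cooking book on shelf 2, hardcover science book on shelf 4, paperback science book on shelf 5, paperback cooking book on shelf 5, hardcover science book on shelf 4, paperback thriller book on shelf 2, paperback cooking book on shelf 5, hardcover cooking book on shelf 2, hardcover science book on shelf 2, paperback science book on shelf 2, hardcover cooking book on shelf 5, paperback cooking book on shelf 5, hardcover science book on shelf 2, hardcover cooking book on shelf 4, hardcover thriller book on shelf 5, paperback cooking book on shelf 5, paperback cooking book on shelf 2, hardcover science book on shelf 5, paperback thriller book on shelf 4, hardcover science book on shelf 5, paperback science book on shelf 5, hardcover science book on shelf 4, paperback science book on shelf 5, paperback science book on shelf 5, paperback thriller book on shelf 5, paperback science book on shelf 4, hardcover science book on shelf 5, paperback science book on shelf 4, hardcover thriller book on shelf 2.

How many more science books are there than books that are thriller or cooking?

0

science books: 16.
books that are thriller or cooking: 16.
16 − 16 = 0.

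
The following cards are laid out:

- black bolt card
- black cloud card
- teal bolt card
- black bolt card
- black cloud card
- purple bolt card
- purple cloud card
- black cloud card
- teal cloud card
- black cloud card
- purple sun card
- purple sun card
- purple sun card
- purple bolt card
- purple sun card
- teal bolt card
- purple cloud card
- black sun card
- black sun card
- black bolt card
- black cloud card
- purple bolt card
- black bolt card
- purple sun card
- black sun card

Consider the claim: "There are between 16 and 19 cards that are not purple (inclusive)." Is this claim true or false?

There are 15 cards that are not purple.
The claim requires 16 ≤ 15 ≤ 19, which does not hold.

False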